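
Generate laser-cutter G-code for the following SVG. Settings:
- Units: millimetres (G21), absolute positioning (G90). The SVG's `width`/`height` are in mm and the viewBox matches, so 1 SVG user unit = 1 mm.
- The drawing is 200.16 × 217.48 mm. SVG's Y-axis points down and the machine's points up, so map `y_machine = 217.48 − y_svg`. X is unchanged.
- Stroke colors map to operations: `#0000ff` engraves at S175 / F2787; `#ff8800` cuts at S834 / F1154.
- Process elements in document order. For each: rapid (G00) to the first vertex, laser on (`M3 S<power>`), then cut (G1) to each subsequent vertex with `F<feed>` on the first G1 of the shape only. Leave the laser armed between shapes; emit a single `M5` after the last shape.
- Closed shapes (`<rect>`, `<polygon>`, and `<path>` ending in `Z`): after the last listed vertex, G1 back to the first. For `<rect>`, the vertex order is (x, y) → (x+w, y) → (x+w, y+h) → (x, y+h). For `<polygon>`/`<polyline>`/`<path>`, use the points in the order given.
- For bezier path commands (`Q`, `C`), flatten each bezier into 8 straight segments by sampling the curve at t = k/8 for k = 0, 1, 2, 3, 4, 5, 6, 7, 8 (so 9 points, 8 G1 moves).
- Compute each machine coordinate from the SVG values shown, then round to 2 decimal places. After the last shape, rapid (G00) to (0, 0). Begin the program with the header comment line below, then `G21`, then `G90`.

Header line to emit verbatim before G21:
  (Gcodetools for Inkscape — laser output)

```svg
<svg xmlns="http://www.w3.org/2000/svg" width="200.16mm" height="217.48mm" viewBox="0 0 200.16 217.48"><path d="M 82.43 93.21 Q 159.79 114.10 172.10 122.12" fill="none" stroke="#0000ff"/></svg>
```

(Gcodetools for Inkscape — laser output)
G21
G90
G00 X82.43 Y124.27
M3 S175
G1 X100.75 Y119.25 F2787
G1 X117.04 Y114.63
G1 X131.30 Y110.41
G1 X143.53 Y106.60
G1 X153.72 Y103.18
G1 X161.88 Y100.17
G1 X168.01 Y97.57
G1 X172.10 Y95.36
M5
G00 X0.00 Y0.00

viewBox `0 0 200.16 217.48` with mm width/height → 1 unit = 1 mm. Flip: y_m = 217.48 − y_svg.

**Shape 1** — `<path>` quadratic bezier, stroke `#0000ff` → engrave (S175, F2787). Control points (SVG): P0=(82.43,93.21), P1=(159.79,114.10), P2=(172.10,122.12); sampled at t=k/8. Machine vertices: (82.43,124.27) → (100.75,119.25) → (117.04,114.63) → (131.30,110.41) → (143.53,106.60) → (153.72,103.18) → (161.88,100.17) → (168.01,97.57) → (172.10,95.36). Open path.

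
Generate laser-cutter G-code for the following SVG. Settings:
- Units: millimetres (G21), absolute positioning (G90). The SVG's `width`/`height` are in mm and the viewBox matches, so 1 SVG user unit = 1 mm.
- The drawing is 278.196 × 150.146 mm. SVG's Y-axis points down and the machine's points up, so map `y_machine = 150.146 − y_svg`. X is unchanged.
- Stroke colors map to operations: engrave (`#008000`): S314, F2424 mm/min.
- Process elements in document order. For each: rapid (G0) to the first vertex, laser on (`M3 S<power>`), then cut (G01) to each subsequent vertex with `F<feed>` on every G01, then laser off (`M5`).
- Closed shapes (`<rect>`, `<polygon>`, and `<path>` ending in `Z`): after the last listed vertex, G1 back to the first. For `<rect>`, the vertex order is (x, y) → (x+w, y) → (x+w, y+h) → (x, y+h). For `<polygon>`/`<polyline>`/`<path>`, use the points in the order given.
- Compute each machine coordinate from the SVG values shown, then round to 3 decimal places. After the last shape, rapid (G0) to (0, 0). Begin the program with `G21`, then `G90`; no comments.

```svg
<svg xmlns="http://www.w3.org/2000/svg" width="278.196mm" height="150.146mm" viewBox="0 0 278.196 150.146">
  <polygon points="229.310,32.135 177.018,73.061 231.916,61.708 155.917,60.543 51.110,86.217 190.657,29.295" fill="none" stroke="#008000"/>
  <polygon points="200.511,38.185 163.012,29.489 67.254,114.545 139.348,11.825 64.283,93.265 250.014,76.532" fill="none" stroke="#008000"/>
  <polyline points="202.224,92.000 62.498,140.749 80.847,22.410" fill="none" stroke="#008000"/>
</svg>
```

G21
G90
G0 X229.310 Y118.011
M3 S314
G01 X177.018 Y77.085 F2424
G01 X231.916 Y88.438 F2424
G01 X155.917 Y89.603 F2424
G01 X51.110 Y63.929 F2424
G01 X190.657 Y120.851 F2424
G01 X229.310 Y118.011 F2424
M5
G0 X200.511 Y111.961
M3 S314
G01 X163.012 Y120.657 F2424
G01 X67.254 Y35.601 F2424
G01 X139.348 Y138.321 F2424
G01 X64.283 Y56.881 F2424
G01 X250.014 Y73.614 F2424
G01 X200.511 Y111.961 F2424
M5
G0 X202.224 Y58.146
M3 S314
G01 X62.498 Y9.397 F2424
G01 X80.847 Y127.736 F2424
M5
G0 X0.000 Y0.000

1 u = 1 mm; y_m = 150.146 − y.

[1] `<polygon>` closed polygon, #008000→engrave S314 F2424: (229.310,118.011) → (177.018,77.085) → (231.916,88.438) → (155.917,89.603) → (51.110,63.929) → (190.657,120.851) → (229.310,118.011) (closed)

[2] `<polygon>` closed polygon, #008000→engrave S314 F2424: (200.511,111.961) → (163.012,120.657) → (67.254,35.601) → (139.348,138.321) → (64.283,56.881) → (250.014,73.614) → (200.511,111.961) (closed)

[3] `<polyline>` open polyline, #008000→engrave S314 F2424: (202.224,58.146) → (62.498,9.397) → (80.847,127.736)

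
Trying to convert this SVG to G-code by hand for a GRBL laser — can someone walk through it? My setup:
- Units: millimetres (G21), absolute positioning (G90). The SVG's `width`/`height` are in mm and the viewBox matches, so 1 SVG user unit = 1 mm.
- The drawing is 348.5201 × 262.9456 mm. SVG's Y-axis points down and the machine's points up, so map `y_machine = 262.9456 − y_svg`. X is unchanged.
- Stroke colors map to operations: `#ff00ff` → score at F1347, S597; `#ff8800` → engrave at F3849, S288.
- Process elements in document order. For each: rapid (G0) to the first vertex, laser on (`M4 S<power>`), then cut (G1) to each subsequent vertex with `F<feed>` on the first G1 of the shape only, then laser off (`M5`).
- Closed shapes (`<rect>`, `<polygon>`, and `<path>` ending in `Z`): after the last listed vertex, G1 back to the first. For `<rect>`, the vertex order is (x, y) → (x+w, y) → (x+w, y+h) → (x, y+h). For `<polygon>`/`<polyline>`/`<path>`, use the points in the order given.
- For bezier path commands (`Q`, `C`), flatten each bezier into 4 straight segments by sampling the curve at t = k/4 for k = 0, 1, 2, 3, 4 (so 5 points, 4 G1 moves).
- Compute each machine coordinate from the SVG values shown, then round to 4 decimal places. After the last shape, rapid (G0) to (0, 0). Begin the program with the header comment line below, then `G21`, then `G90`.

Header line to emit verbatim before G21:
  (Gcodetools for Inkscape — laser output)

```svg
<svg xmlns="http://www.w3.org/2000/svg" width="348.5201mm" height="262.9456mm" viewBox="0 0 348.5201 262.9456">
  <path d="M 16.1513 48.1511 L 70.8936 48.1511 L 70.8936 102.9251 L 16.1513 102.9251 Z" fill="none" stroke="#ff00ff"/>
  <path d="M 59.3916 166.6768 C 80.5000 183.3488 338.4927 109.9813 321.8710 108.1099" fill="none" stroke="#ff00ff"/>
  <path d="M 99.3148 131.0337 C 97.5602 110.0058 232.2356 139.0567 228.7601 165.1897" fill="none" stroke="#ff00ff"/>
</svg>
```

(Gcodetools for Inkscape — laser output)
G21
G90
G0 X16.1513 Y214.7945
M4 S597
G1 X70.8936 Y214.7945 F1347
G1 X70.8936 Y160.0205
G1 X16.1513 Y160.0205
G1 X16.1513 Y214.7945
M5
G0 X59.3916 Y96.2688
M4 S597
G1 X111.6465 Y98.1232 F1347
G1 X204.7801 Y118.5985
G1 X290.8392 Y142.5506
G1 X321.8710 Y154.8357
M5
G0 X99.3148 Y131.9119
M4 S597
G1 X119.2891 Y139.1211 F1347
G1 X164.6828 Y132.5192
G1 X209.7538 Y117.0747
G1 X228.7601 Y97.7559
M5
G0 X0.0000 Y0.0000

1 u = 1 mm; y_m = 262.9456 − y.

[1] `<path>` rectangle, #ff00ff→score S597 F1347: (16.1513,214.7945) → (70.8936,214.7945) → (70.8936,160.0205) → (16.1513,160.0205) → (16.1513,214.7945) (closed)

[2] `<path>` cubic bezier, #ff00ff→score S597 F1347: (59.3916,96.2688) → (111.6465,98.1232) → (204.7801,118.5985) → (290.8392,142.5506) → (321.8710,154.8357)

[3] `<path>` cubic bezier, #ff00ff→score S597 F1347: (99.3148,131.9119) → (119.2891,139.1211) → (164.6828,132.5192) → (209.7538,117.0747) → (228.7601,97.7559)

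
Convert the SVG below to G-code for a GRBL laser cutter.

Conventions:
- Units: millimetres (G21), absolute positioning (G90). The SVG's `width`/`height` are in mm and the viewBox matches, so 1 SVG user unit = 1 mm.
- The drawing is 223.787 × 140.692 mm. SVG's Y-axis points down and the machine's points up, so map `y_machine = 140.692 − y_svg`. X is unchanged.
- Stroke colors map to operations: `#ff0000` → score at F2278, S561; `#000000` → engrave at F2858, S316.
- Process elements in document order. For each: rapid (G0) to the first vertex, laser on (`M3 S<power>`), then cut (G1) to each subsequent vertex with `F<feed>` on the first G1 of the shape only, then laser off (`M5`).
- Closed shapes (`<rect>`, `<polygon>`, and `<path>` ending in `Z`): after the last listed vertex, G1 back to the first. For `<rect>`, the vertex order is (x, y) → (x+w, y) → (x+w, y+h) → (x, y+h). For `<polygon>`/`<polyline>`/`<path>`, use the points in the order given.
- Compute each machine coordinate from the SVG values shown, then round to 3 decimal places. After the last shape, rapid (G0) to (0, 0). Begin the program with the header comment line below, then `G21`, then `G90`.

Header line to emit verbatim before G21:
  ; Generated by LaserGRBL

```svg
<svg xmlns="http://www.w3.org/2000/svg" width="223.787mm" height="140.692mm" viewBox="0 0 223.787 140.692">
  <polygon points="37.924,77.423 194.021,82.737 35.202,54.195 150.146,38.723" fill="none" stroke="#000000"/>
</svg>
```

Since the viewBox matches the mm dimensions, user units are millimetres directly. The only transform is the Y-flip y_m = 140.692 − y_svg.

Shape 1 is a closed polygon drawn with `<polygon>`. Its stroke #000000 means engrave at S316, F2858. After flipping Y the toolpath is (37.924,63.269) → (194.021,57.955) → (35.202,86.497) → (150.146,101.969) → (37.924,63.269), returning to the start.

; Generated by LaserGRBL
G21
G90
G0 X37.924 Y63.269
M3 S316
G1 X194.021 Y57.955 F2858
G1 X35.202 Y86.497
G1 X150.146 Y101.969
G1 X37.924 Y63.269
M5
G0 X0.000 Y0.000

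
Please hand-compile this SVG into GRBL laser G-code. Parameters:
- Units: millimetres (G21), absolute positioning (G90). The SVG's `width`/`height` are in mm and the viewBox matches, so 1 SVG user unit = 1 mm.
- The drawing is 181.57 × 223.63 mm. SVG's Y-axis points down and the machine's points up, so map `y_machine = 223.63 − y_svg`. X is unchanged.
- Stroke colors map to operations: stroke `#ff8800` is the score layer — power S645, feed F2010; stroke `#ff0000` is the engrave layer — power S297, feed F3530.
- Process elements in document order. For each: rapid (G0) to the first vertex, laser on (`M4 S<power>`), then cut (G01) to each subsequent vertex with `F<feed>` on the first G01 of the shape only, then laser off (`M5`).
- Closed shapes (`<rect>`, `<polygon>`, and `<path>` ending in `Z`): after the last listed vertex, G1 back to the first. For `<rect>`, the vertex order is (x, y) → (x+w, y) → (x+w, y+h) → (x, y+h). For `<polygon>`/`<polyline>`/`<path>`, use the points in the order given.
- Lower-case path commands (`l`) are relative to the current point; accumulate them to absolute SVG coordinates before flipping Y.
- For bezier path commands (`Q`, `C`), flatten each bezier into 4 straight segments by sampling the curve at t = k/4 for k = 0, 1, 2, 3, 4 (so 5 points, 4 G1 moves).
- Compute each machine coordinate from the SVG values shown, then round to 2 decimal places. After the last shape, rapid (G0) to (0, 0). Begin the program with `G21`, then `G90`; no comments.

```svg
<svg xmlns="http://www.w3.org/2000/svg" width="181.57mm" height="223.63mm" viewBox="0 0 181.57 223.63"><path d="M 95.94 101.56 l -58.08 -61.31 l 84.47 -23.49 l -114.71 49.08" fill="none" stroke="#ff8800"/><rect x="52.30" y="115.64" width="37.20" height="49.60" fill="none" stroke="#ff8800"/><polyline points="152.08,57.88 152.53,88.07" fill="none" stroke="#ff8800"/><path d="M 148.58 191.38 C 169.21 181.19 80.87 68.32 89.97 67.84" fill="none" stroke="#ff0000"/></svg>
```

1 u = 1 mm; y_m = 223.63 − y.

[1] `<path>` open polyline, #ff8800→score S645 F2010: (95.94,122.07) → (37.86,183.38) → (122.33,206.87) → (7.62,157.79)

[2] `<rect>` rectangle, #ff8800→score S645 F2010: (52.30,107.99) → (89.50,107.99) → (89.50,58.39) → (52.30,58.39) → (52.30,107.99) (closed)

[3] `<polyline>` line segment, #ff8800→score S645 F2010: (152.08,165.75) → (152.53,135.56)

[4] `<path>` cubic bezier, #ff0000→engrave S297 F3530: (148.58,32.25) → (146.85,55.78) → (123.60,97.66) → (98.19,137.72) → (89.97,155.79)

G21
G90
G0 X95.94 Y122.07
M4 S645
G01 X37.86 Y183.38 F2010
G01 X122.33 Y206.87
G01 X7.62 Y157.79
M5
G0 X52.30 Y107.99
M4 S645
G01 X89.50 Y107.99 F2010
G01 X89.50 Y58.39
G01 X52.30 Y58.39
G01 X52.30 Y107.99
M5
G0 X152.08 Y165.75
M4 S645
G01 X152.53 Y135.56 F2010
M5
G0 X148.58 Y32.25
M4 S297
G01 X146.85 Y55.78 F3530
G01 X123.60 Y97.66
G01 X98.19 Y137.72
G01 X89.97 Y155.79
M5
G0 X0.00 Y0.00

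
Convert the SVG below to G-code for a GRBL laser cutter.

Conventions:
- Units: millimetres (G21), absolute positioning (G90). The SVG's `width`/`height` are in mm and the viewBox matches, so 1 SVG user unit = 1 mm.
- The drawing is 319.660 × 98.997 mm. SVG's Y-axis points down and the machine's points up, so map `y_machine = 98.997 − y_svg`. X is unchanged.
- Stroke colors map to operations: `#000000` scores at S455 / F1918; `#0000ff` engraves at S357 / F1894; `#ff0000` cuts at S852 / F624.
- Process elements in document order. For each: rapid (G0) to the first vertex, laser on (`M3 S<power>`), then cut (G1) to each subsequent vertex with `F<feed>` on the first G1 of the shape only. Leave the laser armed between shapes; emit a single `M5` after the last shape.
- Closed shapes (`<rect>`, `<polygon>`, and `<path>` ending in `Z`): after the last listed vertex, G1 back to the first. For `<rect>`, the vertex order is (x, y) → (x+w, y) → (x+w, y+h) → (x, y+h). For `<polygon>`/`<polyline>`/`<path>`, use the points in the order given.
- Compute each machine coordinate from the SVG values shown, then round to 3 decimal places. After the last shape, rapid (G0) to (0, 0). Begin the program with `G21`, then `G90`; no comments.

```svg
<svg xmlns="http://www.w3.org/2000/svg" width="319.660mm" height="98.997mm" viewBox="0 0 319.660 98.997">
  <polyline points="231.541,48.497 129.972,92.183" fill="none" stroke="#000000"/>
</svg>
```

Since the viewBox matches the mm dimensions, user units are millimetres directly. The only transform is the Y-flip y_m = 98.997 − y_svg.

Shape 1 is a line segment drawn with `<polyline>`. Its stroke #000000 means score at S455, F1918. After flipping Y the toolpath is (231.541,50.500) → (129.972,6.814).

G21
G90
G0 X231.541 Y50.500
M3 S455
G1 X129.972 Y6.814 F1918
M5
G0 X0.000 Y0.000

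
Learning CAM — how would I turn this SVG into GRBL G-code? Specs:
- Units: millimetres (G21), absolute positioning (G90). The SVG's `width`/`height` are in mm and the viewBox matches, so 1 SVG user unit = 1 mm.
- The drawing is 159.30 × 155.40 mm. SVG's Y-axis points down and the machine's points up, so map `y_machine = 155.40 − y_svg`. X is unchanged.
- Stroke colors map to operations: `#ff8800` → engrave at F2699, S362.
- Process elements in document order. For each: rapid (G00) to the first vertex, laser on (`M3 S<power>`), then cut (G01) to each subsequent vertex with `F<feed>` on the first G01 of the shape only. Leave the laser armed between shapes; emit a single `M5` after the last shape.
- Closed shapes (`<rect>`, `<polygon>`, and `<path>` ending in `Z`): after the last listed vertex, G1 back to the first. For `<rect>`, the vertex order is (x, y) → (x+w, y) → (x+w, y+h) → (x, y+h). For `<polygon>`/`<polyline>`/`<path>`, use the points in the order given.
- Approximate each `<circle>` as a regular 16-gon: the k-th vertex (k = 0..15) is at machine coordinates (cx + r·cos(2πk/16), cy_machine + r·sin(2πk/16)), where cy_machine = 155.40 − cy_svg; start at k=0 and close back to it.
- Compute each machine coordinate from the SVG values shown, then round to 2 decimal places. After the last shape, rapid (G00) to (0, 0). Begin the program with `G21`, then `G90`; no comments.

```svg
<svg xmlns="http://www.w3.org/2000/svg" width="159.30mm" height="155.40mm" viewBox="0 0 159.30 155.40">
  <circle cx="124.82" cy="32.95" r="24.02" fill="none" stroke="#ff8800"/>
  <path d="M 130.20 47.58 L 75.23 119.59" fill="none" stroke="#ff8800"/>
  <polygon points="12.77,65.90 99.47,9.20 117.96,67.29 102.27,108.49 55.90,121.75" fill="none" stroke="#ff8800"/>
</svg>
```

Since the viewBox matches the mm dimensions, user units are millimetres directly. The only transform is the Y-flip y_m = 155.40 − y_svg.

Shape 1 is a circle drawn with `<circle>`. Its stroke #ff8800 means engrave at S362, F2699. After flipping Y the toolpath is (148.84,122.45) → (147.01,131.64) → (141.80,139.43) → (134.01,144.64) → (124.82,146.47) → (115.63,144.64) → (107.84,139.43) → (102.63,131.64) → (100.80,122.45) → (102.63,113.26) → (107.84,105.47) → (115.63,100.26) → (124.82,98.43) → (134.01,100.26) → (141.80,105.47) → (147.01,113.26) → (148.84,122.45), returning to the start.

Shape 2 is a line segment drawn with `<path>`. Its stroke #ff8800 means engrave at S362, F2699. After flipping Y the toolpath is (130.20,107.82) → (75.23,35.81).

Shape 3 is a closed polygon drawn with `<polygon>`. Its stroke #ff8800 means engrave at S362, F2699. After flipping Y the toolpath is (12.77,89.50) → (99.47,146.20) → (117.96,88.11) → (102.27,46.91) → (55.90,33.65) → (12.77,89.50), returning to the start.

G21
G90
G00 X148.84 Y122.45
M3 S362
G01 X147.01 Y131.64 F2699
G01 X141.80 Y139.43
G01 X134.01 Y144.64
G01 X124.82 Y146.47
G01 X115.63 Y144.64
G01 X107.84 Y139.43
G01 X102.63 Y131.64
G01 X100.80 Y122.45
G01 X102.63 Y113.26
G01 X107.84 Y105.47
G01 X115.63 Y100.26
G01 X124.82 Y98.43
G01 X134.01 Y100.26
G01 X141.80 Y105.47
G01 X147.01 Y113.26
G01 X148.84 Y122.45
G00 X130.20 Y107.82
M3 S362
G01 X75.23 Y35.81 F2699
G00 X12.77 Y89.50
M3 S362
G01 X99.47 Y146.20 F2699
G01 X117.96 Y88.11
G01 X102.27 Y46.91
G01 X55.90 Y33.65
G01 X12.77 Y89.50
M5
G00 X0.00 Y0.00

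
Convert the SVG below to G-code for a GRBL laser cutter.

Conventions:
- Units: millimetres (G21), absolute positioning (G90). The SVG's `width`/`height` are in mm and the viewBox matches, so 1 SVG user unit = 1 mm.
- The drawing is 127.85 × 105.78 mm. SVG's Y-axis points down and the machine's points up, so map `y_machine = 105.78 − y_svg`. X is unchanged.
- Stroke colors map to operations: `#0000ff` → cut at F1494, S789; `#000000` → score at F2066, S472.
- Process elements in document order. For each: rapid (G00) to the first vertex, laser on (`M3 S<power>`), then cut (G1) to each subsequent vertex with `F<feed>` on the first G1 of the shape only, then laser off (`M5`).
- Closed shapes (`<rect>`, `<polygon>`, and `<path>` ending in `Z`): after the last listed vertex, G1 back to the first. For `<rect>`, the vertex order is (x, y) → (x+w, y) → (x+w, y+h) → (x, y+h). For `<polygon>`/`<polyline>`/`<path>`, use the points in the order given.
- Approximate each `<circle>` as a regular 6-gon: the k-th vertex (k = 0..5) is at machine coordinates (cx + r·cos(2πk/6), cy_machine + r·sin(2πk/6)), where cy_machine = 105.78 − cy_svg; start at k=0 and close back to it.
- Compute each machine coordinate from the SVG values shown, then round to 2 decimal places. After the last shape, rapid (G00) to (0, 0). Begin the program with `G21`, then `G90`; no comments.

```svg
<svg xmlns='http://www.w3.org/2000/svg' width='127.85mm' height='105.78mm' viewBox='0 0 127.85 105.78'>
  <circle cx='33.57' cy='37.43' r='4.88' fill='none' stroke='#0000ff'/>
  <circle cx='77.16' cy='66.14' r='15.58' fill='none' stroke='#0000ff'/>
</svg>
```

viewBox `0 0 127.85 105.78` with mm width/height → 1 unit = 1 mm. Flip: y_m = 105.78 − y_svg.

**Shape 1** — `<circle>` circle, stroke `#0000ff` → cut (S789, F1494). Machine vertices: (38.45,68.35) → (36.01,72.58) → (31.13,72.58) → (28.69,68.35) → (31.13,64.12) → (36.01,64.12) → (38.45,68.35). Closed: final G1 returns to the first vertex.

**Shape 2** — `<circle>` circle, stroke `#0000ff` → cut (S789, F1494). Machine vertices: (92.74,39.64) → (84.95,53.13) → (69.37,53.13) → (61.58,39.64) → (69.37,26.15) → (84.95,26.15) → (92.74,39.64). Closed: final G1 returns to the first vertex.

G21
G90
G00 X38.45 Y68.35
M3 S789
G1 X36.01 Y72.58 F1494
G1 X31.13 Y72.58
G1 X28.69 Y68.35
G1 X31.13 Y64.12
G1 X36.01 Y64.12
G1 X38.45 Y68.35
M5
G00 X92.74 Y39.64
M3 S789
G1 X84.95 Y53.13 F1494
G1 X69.37 Y53.13
G1 X61.58 Y39.64
G1 X69.37 Y26.15
G1 X84.95 Y26.15
G1 X92.74 Y39.64
M5
G00 X0.00 Y0.00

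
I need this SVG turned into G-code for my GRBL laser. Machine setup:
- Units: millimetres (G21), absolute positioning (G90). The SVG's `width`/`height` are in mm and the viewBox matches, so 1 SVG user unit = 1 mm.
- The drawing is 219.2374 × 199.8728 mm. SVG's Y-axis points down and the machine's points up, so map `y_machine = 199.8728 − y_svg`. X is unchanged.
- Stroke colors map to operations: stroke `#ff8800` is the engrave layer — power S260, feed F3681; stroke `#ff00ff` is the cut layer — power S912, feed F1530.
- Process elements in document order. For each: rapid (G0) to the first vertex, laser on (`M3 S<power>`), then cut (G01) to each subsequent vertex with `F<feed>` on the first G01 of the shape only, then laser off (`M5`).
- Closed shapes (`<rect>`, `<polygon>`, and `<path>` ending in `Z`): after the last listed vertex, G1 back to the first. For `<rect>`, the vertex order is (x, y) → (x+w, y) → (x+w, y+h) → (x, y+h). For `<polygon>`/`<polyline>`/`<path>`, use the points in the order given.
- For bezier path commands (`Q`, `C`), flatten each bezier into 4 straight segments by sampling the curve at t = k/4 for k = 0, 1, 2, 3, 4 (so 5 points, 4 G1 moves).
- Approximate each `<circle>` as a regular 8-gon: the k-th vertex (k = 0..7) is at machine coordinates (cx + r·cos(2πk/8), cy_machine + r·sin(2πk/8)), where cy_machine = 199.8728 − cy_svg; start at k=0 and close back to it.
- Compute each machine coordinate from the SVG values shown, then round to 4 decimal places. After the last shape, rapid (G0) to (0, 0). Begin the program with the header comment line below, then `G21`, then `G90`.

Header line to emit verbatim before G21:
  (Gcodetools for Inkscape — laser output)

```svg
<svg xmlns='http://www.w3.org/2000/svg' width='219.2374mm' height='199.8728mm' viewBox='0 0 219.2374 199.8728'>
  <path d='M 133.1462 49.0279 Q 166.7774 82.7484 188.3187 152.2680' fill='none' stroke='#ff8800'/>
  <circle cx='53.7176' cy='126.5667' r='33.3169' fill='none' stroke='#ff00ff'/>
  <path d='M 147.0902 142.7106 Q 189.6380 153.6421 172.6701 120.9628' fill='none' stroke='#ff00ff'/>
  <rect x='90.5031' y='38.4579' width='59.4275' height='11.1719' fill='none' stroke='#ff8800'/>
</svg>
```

(Gcodetools for Inkscape — laser output)
G21
G90
G0 X133.1462 Y150.8449
M3 S260
G01 X149.2062 Y131.7472 F3681
G01 X163.7549 Y108.1746
G01 X176.7924 Y80.1272
G01 X188.3187 Y47.6048
M5
G0 X87.0345 Y73.3061
M3 S912
G01 X77.2762 Y96.8647 F1530
G01 X53.7176 Y106.6230
G01 X30.1590 Y96.8647
G01 X20.4007 Y73.3061
G01 X30.1590 Y49.7475
G01 X53.7176 Y39.9892
G01 X77.2762 Y49.7475
G01 X87.0345 Y73.3061
M5
G0 X147.0902 Y57.1622
M3 S912
G01 X164.6444 Y54.4221 F1530
G01 X174.7591 Y57.1334
G01 X177.4343 Y65.2960
G01 X172.6701 Y78.9100
M5
G0 X90.5031 Y161.4149
M3 S260
G01 X149.9306 Y161.4149 F3681
G01 X149.9306 Y150.2430
G01 X90.5031 Y150.2430
G01 X90.5031 Y161.4149
M5
G0 X0.0000 Y0.0000

1 u = 1 mm; y_m = 199.8728 − y.

[1] `<path>` quadratic bezier, #ff8800→engrave S260 F3681: (133.1462,150.8449) → (149.2062,131.7472) → (163.7549,108.1746) → (176.7924,80.1272) → (188.3187,47.6048)

[2] `<circle>` circle, #ff00ff→cut S912 F1530: (87.0345,73.3061) → (77.2762,96.8647) → (53.7176,106.6230) → (30.1590,96.8647) → (20.4007,73.3061) → (30.1590,49.7475) → (53.7176,39.9892) → (77.2762,49.7475) → (87.0345,73.3061) (closed)

[3] `<path>` quadratic bezier, #ff00ff→cut S912 F1530: (147.0902,57.1622) → (164.6444,54.4221) → (174.7591,57.1334) → (177.4343,65.2960) → (172.6701,78.9100)

[4] `<rect>` rectangle, #ff8800→engrave S260 F3681: (90.5031,161.4149) → (149.9306,161.4149) → (149.9306,150.2430) → (90.5031,150.2430) → (90.5031,161.4149) (closed)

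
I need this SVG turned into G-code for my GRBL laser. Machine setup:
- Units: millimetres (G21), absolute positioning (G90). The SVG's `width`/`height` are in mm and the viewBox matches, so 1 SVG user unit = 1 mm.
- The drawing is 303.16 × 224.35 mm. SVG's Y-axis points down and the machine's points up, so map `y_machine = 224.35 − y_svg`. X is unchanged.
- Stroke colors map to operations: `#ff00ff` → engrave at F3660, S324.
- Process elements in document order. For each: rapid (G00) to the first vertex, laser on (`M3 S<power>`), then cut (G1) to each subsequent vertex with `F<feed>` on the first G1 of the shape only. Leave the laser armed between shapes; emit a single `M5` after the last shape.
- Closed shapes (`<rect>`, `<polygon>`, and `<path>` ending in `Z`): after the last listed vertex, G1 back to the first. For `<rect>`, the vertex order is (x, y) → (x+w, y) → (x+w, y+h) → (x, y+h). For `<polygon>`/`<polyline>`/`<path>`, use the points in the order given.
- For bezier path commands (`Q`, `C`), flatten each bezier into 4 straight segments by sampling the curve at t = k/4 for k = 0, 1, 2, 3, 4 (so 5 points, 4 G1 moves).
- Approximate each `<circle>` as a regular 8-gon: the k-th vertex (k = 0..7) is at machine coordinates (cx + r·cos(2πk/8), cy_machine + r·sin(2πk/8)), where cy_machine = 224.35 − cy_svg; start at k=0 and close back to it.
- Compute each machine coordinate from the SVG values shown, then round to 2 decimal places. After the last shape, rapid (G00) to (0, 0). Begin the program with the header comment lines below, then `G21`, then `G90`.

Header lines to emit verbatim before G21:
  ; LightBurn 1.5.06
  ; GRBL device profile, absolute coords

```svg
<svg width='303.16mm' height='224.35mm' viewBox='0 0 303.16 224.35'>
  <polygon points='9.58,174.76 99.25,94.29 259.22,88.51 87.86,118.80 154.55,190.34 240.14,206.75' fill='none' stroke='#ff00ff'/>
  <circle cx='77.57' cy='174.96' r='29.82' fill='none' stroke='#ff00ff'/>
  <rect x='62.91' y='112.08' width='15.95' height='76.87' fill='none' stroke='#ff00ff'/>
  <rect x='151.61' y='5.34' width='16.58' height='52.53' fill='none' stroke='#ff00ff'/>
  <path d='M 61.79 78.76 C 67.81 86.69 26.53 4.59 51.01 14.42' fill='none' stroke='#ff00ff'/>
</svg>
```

; LightBurn 1.5.06
; GRBL device profile, absolute coords
G21
G90
G00 X9.58 Y49.59
M3 S324
G1 X99.25 Y130.06 F3660
G1 X259.22 Y135.84
G1 X87.86 Y105.55
G1 X154.55 Y34.01
G1 X240.14 Y17.60
G1 X9.58 Y49.59
G00 X107.39 Y49.39
M3 S324
G1 X98.66 Y70.48 F3660
G1 X77.57 Y79.21
G1 X56.48 Y70.48
G1 X47.75 Y49.39
G1 X56.48 Y28.30
G1 X77.57 Y19.57
G1 X98.66 Y28.30
G1 X107.39 Y49.39
G00 X62.91 Y112.27
M3 S324
G1 X78.86 Y112.27 F3660
G1 X78.86 Y35.40
G1 X62.91 Y35.40
G1 X62.91 Y112.27
G00 X151.61 Y219.01
M3 S324
G1 X168.19 Y219.01 F3660
G1 X168.19 Y166.48
G1 X151.61 Y166.48
G1 X151.61 Y219.01
G00 X61.79 Y145.59
M3 S324
G1 X59.20 Y153.68 F3660
G1 X49.48 Y178.47
G1 X43.21 Y202.91
G1 X51.01 Y209.93
M5
G00 X0.00 Y0.00

viewBox `0 0 303.16 224.35` with mm width/height → 1 unit = 1 mm. Flip: y_m = 224.35 − y_svg.

**Shape 1** — `<polygon>` closed polygon, stroke `#ff00ff` → engrave (S324, F3660). Machine vertices: (9.58,49.59) → (99.25,130.06) → (259.22,135.84) → (87.86,105.55) → (154.55,34.01) → (240.14,17.60) → (9.58,49.59). Closed: final G1 returns to the first vertex.

**Shape 2** — `<circle>` circle, stroke `#ff00ff` → engrave (S324, F3660). Machine vertices: (107.39,49.39) → (98.66,70.48) → (77.57,79.21) → (56.48,70.48) → (47.75,49.39) → (56.48,28.30) → (77.57,19.57) → (98.66,28.30) → (107.39,49.39). Closed: final G1 returns to the first vertex.

**Shape 3** — `<rect>` rectangle, stroke `#ff00ff` → engrave (S324, F3660). Machine vertices: (62.91,112.27) → (78.86,112.27) → (78.86,35.40) → (62.91,35.40) → (62.91,112.27). Closed: final G1 returns to the first vertex.

**Shape 4** — `<rect>` rectangle, stroke `#ff00ff` → engrave (S324, F3660). Machine vertices: (151.61,219.01) → (168.19,219.01) → (168.19,166.48) → (151.61,166.48) → (151.61,219.01). Closed: final G1 returns to the first vertex.

**Shape 5** — `<path>` cubic bezier, stroke `#ff00ff` → engrave (S324, F3660). Control points (SVG): P0=(61.79,78.76), P1=(67.81,86.69), P2=(26.53,4.59), P3=(51.01,14.42); sampled at t=k/4. Machine vertices: (61.79,145.59) → (59.20,153.68) → (49.48,178.47) → (43.21,202.91) → (51.01,209.93). Open path.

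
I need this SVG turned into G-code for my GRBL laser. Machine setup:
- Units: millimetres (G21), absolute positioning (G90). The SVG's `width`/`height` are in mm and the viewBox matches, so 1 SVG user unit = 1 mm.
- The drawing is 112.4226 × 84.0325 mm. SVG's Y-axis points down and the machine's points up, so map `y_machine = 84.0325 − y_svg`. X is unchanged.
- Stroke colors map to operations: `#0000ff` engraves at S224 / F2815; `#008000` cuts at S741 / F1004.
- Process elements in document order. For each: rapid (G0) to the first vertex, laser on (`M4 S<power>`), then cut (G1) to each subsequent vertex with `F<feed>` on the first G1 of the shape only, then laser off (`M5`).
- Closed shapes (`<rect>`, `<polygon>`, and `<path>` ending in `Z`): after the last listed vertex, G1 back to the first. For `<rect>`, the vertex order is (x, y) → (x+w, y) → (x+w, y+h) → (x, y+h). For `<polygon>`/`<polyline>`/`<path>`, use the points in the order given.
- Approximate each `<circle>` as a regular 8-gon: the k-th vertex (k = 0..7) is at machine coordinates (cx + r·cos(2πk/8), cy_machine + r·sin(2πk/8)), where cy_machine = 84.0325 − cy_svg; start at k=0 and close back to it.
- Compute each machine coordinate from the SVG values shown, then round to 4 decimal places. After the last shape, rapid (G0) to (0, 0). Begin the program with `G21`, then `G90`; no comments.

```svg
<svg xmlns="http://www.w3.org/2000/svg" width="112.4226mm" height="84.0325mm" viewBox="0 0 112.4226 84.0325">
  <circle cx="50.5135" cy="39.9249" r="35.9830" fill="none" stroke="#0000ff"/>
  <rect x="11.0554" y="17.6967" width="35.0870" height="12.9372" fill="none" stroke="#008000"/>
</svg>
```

G21
G90
G0 X86.4965 Y44.1076
M4 S224
G1 X75.9573 Y69.5514 F2815
G1 X50.5135 Y80.0906
G1 X25.0697 Y69.5514
G1 X14.5305 Y44.1076
G1 X25.0697 Y18.6638
G1 X50.5135 Y8.1246
G1 X75.9573 Y18.6638
G1 X86.4965 Y44.1076
M5
G0 X11.0554 Y66.3358
M4 S741
G1 X46.1424 Y66.3358 F1004
G1 X46.1424 Y53.3986
G1 X11.0554 Y53.3986
G1 X11.0554 Y66.3358
M5
G0 X0.0000 Y0.0000

viewBox `0 0 112.4226 84.0325` with mm width/height → 1 unit = 1 mm. Flip: y_m = 84.0325 − y_svg.

**Shape 1** — `<circle>` circle, stroke `#0000ff` → engrave (S224, F2815). Machine vertices: (86.4965,44.1076) → (75.9573,69.5514) → (50.5135,80.0906) → (25.0697,69.5514) → (14.5305,44.1076) → (25.0697,18.6638) → (50.5135,8.1246) → (75.9573,18.6638) → (86.4965,44.1076). Closed: final G1 returns to the first vertex.

**Shape 2** — `<rect>` rectangle, stroke `#008000` → cut (S741, F1004). Machine vertices: (11.0554,66.3358) → (46.1424,66.3358) → (46.1424,53.3986) → (11.0554,53.3986) → (11.0554,66.3358). Closed: final G1 returns to the first vertex.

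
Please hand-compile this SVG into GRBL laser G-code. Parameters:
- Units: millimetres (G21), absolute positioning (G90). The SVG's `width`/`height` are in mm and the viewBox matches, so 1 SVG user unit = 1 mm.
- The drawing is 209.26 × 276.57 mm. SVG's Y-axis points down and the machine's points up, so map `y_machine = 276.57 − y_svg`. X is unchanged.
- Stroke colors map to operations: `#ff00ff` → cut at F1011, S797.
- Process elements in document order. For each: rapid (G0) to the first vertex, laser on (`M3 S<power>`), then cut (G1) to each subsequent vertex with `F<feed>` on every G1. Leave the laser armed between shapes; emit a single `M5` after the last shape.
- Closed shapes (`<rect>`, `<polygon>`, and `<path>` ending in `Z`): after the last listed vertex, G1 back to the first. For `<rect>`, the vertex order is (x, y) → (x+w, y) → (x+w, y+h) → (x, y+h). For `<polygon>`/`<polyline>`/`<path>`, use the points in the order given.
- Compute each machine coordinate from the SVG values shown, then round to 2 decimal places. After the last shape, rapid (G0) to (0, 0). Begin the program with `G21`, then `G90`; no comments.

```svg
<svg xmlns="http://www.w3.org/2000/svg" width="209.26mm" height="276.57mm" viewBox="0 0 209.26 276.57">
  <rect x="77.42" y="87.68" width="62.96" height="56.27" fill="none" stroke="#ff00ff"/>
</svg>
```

G21
G90
G0 X77.42 Y188.89
M3 S797
G1 X140.38 Y188.89 F1011
G1 X140.38 Y132.62 F1011
G1 X77.42 Y132.62 F1011
G1 X77.42 Y188.89 F1011
M5
G0 X0.00 Y0.00

Since the viewBox matches the mm dimensions, user units are millimetres directly. The only transform is the Y-flip y_m = 276.57 − y_svg.

Shape 1 is a rectangle drawn with `<rect>`. Its stroke #ff00ff means cut at S797, F1011. After flipping Y the toolpath is (77.42,188.89) → (140.38,188.89) → (140.38,132.62) → (77.42,132.62) → (77.42,188.89), returning to the start.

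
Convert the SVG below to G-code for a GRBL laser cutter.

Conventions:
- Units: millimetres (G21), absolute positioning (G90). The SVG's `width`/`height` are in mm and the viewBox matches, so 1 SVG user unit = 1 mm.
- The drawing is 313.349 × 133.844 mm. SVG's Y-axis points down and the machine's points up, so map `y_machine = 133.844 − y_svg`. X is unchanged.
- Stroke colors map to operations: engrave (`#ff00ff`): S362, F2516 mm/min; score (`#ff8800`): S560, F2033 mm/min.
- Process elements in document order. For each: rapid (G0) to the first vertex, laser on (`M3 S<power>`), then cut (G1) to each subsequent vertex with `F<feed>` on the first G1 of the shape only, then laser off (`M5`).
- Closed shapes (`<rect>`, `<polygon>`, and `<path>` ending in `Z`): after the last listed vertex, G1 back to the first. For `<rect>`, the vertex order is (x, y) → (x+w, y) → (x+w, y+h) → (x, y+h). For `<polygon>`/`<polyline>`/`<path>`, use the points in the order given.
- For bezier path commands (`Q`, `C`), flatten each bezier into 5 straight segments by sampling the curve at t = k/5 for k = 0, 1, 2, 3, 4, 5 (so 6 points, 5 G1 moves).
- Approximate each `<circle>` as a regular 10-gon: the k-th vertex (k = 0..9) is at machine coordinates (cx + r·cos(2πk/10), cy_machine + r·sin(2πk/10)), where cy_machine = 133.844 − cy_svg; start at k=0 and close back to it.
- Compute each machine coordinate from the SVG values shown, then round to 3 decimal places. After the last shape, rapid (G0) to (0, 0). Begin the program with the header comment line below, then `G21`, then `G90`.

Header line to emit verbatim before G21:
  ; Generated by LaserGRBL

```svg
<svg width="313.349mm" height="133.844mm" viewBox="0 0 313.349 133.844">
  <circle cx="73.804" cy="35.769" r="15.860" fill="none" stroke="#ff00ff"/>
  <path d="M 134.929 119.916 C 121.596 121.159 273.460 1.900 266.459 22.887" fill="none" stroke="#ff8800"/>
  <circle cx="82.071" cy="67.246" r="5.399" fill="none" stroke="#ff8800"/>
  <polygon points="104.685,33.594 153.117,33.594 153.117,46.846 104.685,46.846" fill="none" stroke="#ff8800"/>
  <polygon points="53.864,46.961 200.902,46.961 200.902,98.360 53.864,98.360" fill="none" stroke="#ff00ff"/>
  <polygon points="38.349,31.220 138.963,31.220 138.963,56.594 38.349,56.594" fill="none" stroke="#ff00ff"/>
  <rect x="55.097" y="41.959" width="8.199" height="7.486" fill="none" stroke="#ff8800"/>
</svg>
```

Since the viewBox matches the mm dimensions, user units are millimetres directly. The only transform is the Y-flip y_m = 133.844 − y_svg.

Shape 1 is a circle drawn with `<circle>`. Its stroke #ff00ff means engrave at S362, F2516. After flipping Y the toolpath is (89.664,98.075) → (86.635,107.397) → (78.705,113.159) → (68.903,113.159) → (60.973,107.397) → (57.944,98.075) → (60.973,88.753) → (68.903,82.991) → (78.705,82.991) → (86.635,88.753) → (89.664,98.075), returning to the start.

Shape 2 is a cubic bezier drawn with `<path>`. Its stroke #ff8800 means score at S560, F2033. After flipping Y the toolpath is (134.929,13.928) → (144.160,25.556) → (177.484,53.589) → (219.345,85.511) → (254.188,108.806) → (266.459,110.957).

Shape 3 is a circle drawn with `<circle>`. Its stroke #ff8800 means score at S560, F2033. After flipping Y the toolpath is (87.470,66.598) → (86.439,69.771) → (83.739,71.733) → (80.403,71.733) → (77.703,69.771) → (76.672,66.598) → (77.703,63.425) → (80.403,61.463) → (83.739,61.463) → (86.439,63.425) → (87.470,66.598), returning to the start.

Shape 4 is a rectangle drawn with `<polygon>`. Its stroke #ff8800 means score at S560, F2033. After flipping Y the toolpath is (104.685,100.250) → (153.117,100.250) → (153.117,86.998) → (104.685,86.998) → (104.685,100.250), returning to the start.

Shape 5 is a rectangle drawn with `<polygon>`. Its stroke #ff00ff means engrave at S362, F2516. After flipping Y the toolpath is (53.864,86.883) → (200.902,86.883) → (200.902,35.484) → (53.864,35.484) → (53.864,86.883), returning to the start.

Shape 6 is a rectangle drawn with `<polygon>`. Its stroke #ff00ff means engrave at S362, F2516. After flipping Y the toolpath is (38.349,102.624) → (138.963,102.624) → (138.963,77.250) → (38.349,77.250) → (38.349,102.624), returning to the start.

Shape 7 is a rectangle drawn with `<rect>`. Its stroke #ff8800 means score at S560, F2033. After flipping Y the toolpath is (55.097,91.885) → (63.296,91.885) → (63.296,84.399) → (55.097,84.399) → (55.097,91.885), returning to the start.

; Generated by LaserGRBL
G21
G90
G0 X89.664 Y98.075
M3 S362
G1 X86.635 Y107.397 F2516
G1 X78.705 Y113.159
G1 X68.903 Y113.159
G1 X60.973 Y107.397
G1 X57.944 Y98.075
G1 X60.973 Y88.753
G1 X68.903 Y82.991
G1 X78.705 Y82.991
G1 X86.635 Y88.753
G1 X89.664 Y98.075
M5
G0 X134.929 Y13.928
M3 S560
G1 X144.160 Y25.556 F2033
G1 X177.484 Y53.589
G1 X219.345 Y85.511
G1 X254.188 Y108.806
G1 X266.459 Y110.957
M5
G0 X87.470 Y66.598
M3 S560
G1 X86.439 Y69.771 F2033
G1 X83.739 Y71.733
G1 X80.403 Y71.733
G1 X77.703 Y69.771
G1 X76.672 Y66.598
G1 X77.703 Y63.425
G1 X80.403 Y61.463
G1 X83.739 Y61.463
G1 X86.439 Y63.425
G1 X87.470 Y66.598
M5
G0 X104.685 Y100.250
M3 S560
G1 X153.117 Y100.250 F2033
G1 X153.117 Y86.998
G1 X104.685 Y86.998
G1 X104.685 Y100.250
M5
G0 X53.864 Y86.883
M3 S362
G1 X200.902 Y86.883 F2516
G1 X200.902 Y35.484
G1 X53.864 Y35.484
G1 X53.864 Y86.883
M5
G0 X38.349 Y102.624
M3 S362
G1 X138.963 Y102.624 F2516
G1 X138.963 Y77.250
G1 X38.349 Y77.250
G1 X38.349 Y102.624
M5
G0 X55.097 Y91.885
M3 S560
G1 X63.296 Y91.885 F2033
G1 X63.296 Y84.399
G1 X55.097 Y84.399
G1 X55.097 Y91.885
M5
G0 X0.000 Y0.000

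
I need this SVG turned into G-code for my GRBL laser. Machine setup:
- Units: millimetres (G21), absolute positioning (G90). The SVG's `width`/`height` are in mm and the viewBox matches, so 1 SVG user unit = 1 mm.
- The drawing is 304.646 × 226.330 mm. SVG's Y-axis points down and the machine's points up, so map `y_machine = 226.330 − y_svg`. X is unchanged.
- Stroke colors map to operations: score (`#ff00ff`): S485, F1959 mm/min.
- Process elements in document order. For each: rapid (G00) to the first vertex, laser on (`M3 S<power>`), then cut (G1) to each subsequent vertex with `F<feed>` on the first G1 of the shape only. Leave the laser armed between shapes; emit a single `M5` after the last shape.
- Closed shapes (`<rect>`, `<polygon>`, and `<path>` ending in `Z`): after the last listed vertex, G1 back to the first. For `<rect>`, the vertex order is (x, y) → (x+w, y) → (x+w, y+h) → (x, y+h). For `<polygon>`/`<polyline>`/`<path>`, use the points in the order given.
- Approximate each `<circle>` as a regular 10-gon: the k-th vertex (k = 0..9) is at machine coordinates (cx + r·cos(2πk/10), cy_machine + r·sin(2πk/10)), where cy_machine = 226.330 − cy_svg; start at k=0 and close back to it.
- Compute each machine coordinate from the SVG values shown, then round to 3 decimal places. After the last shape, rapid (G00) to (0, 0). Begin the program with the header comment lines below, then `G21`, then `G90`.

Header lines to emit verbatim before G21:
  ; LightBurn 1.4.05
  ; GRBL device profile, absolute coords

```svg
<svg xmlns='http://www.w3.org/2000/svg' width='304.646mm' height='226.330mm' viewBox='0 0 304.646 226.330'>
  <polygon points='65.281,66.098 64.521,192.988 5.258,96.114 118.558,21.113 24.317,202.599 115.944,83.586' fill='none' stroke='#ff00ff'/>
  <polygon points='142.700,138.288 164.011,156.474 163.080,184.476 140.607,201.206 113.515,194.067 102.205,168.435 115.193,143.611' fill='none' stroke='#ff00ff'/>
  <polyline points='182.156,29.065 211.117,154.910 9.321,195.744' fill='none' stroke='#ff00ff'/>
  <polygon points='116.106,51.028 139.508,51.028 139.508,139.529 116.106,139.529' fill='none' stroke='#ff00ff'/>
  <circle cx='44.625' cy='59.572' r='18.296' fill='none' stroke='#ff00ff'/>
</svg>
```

viewBox `0 0 304.646 226.330` with mm width/height → 1 unit = 1 mm. Flip: y_m = 226.330 − y_svg.

**Shape 1** — `<polygon>` closed polygon, stroke `#ff00ff` → score (S485, F1959). Machine vertices: (65.281,160.232) → (64.521,33.342) → (5.258,130.216) → (118.558,205.217) → (24.317,23.731) → (115.944,142.744) → (65.281,160.232). Closed: final G1 returns to the first vertex.

**Shape 2** — `<polygon>` regular polygon, stroke `#ff00ff` → score (S485, F1959). Machine vertices: (142.700,88.042) → (164.011,69.856) → (163.080,41.854) → (140.607,25.124) → (113.515,32.263) → (102.205,57.895) → (115.193,82.719) → (142.700,88.042). Closed: final G1 returns to the first vertex.

**Shape 3** — `<polyline>` open polyline, stroke `#ff00ff` → score (S485, F1959). Machine vertices: (182.156,197.265) → (211.117,71.420) → (9.321,30.586). Open path.

**Shape 4** — `<polygon>` rectangle, stroke `#ff00ff` → score (S485, F1959). Machine vertices: (116.106,175.302) → (139.508,175.302) → (139.508,86.801) → (116.106,86.801) → (116.106,175.302). Closed: final G1 returns to the first vertex.

**Shape 5** — `<circle>` circle, stroke `#ff00ff` → score (S485, F1959). Machine vertices: (62.921,166.758) → (59.427,177.512) → (50.279,184.159) → (38.971,184.159) → (29.823,177.512) → (26.329,166.758) → (29.823,156.004) → (38.971,149.357) → (50.279,149.357) → (59.427,156.004) → (62.921,166.758). Closed: final G1 returns to the first vertex.

; LightBurn 1.4.05
; GRBL device profile, absolute coords
G21
G90
G00 X65.281 Y160.232
M3 S485
G1 X64.521 Y33.342 F1959
G1 X5.258 Y130.216
G1 X118.558 Y205.217
G1 X24.317 Y23.731
G1 X115.944 Y142.744
G1 X65.281 Y160.232
G00 X142.700 Y88.042
M3 S485
G1 X164.011 Y69.856 F1959
G1 X163.080 Y41.854
G1 X140.607 Y25.124
G1 X113.515 Y32.263
G1 X102.205 Y57.895
G1 X115.193 Y82.719
G1 X142.700 Y88.042
G00 X182.156 Y197.265
M3 S485
G1 X211.117 Y71.420 F1959
G1 X9.321 Y30.586
G00 X116.106 Y175.302
M3 S485
G1 X139.508 Y175.302 F1959
G1 X139.508 Y86.801
G1 X116.106 Y86.801
G1 X116.106 Y175.302
G00 X62.921 Y166.758
M3 S485
G1 X59.427 Y177.512 F1959
G1 X50.279 Y184.159
G1 X38.971 Y184.159
G1 X29.823 Y177.512
G1 X26.329 Y166.758
G1 X29.823 Y156.004
G1 X38.971 Y149.357
G1 X50.279 Y149.357
G1 X59.427 Y156.004
G1 X62.921 Y166.758
M5
G00 X0.000 Y0.000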